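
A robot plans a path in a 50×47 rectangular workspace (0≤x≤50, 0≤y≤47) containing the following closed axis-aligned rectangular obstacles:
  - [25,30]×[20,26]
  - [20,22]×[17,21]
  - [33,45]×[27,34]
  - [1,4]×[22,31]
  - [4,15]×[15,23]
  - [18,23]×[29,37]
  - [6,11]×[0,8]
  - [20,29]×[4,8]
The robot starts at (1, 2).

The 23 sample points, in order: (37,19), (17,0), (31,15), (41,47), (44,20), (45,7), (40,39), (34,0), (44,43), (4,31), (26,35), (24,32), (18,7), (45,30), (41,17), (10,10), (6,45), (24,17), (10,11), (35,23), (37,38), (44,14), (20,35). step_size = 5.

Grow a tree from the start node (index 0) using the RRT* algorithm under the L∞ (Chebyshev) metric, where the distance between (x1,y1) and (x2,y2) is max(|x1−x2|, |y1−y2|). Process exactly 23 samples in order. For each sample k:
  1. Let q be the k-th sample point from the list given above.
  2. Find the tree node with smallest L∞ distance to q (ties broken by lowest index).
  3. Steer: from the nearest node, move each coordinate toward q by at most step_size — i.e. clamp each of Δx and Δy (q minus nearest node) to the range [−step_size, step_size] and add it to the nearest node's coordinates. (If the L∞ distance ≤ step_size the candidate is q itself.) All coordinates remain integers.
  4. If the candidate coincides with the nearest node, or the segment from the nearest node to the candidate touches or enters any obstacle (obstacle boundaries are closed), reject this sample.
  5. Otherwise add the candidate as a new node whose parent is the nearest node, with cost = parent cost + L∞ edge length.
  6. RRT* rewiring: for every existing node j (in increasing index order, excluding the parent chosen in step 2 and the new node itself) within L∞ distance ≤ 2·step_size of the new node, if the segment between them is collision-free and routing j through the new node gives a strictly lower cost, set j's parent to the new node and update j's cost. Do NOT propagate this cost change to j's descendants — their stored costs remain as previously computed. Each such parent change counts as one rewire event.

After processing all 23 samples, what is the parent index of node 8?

Parent of node 8: 5

1. q=(37,19) nearest=0 d=36 new=(6,7) → blocked by [6,11]×[0,8], reject
2. q=(17,0) nearest=0 d=16 new=(6,0) → blocked by [6,11]×[0,8], reject
3. q=(31,15) nearest=0 d=30 new=(6,7) → blocked by [6,11]×[0,8], reject
4. q=(41,47) nearest=0 d=45 new=(6,7) → blocked by [6,11]×[0,8], reject
5. q=(44,20) nearest=0 d=43 new=(6,7) → blocked by [6,11]×[0,8], reject
6. q=(45,7) nearest=0 d=44 new=(6,7) → blocked by [6,11]×[0,8], reject
7. q=(40,39) nearest=0 d=39 new=(6,7) → blocked by [6,11]×[0,8], reject
8. q=(34,0) nearest=0 d=33 new=(6,0) → blocked by [6,11]×[0,8], reject
9. q=(44,43) nearest=0 d=43 new=(6,7) → blocked by [6,11]×[0,8], reject
10. q=(4,31) nearest=0 d=29 new=(4,7) → add node 1 parent=0 cost=5
11. q=(26,35) nearest=1 d=28 new=(9,12) → add node 2 parent=1 cost=10
12. q=(24,32) nearest=2 d=20 new=(14,17) → blocked by [4,15]×[15,23], reject
13. q=(18,7) nearest=2 d=9 new=(14,7) → add node 3 parent=2 cost=15
14. q=(45,30) nearest=3 d=31 new=(19,12) → add node 4 parent=3 cost=20
15. q=(41,17) nearest=4 d=22 new=(24,17) → add node 5 parent=4 cost=25
16. q=(10,10) nearest=2 d=2 new=(10,10) → add node 6 parent=2 cost=12
17. q=(6,45) nearest=5 d=28 new=(19,22) → blocked by [20,22]×[17,21], reject
18. q=(24,17) nearest=5 d=0 → coincident, reject
19. q=(10,11) nearest=2 d=1 new=(10,11) → add node 7 parent=2 cost=11
20. q=(35,23) nearest=5 d=11 new=(29,22) → blocked by [25,30]×[20,26], reject
21. q=(37,38) nearest=5 d=21 new=(29,22) → blocked by [25,30]×[20,26], reject
22. q=(44,14) nearest=5 d=20 new=(29,14) → add node 8 parent=5 cost=30
23. q=(20,35) nearest=5 d=18 new=(20,22) → blocked by [20,22]×[17,21], reject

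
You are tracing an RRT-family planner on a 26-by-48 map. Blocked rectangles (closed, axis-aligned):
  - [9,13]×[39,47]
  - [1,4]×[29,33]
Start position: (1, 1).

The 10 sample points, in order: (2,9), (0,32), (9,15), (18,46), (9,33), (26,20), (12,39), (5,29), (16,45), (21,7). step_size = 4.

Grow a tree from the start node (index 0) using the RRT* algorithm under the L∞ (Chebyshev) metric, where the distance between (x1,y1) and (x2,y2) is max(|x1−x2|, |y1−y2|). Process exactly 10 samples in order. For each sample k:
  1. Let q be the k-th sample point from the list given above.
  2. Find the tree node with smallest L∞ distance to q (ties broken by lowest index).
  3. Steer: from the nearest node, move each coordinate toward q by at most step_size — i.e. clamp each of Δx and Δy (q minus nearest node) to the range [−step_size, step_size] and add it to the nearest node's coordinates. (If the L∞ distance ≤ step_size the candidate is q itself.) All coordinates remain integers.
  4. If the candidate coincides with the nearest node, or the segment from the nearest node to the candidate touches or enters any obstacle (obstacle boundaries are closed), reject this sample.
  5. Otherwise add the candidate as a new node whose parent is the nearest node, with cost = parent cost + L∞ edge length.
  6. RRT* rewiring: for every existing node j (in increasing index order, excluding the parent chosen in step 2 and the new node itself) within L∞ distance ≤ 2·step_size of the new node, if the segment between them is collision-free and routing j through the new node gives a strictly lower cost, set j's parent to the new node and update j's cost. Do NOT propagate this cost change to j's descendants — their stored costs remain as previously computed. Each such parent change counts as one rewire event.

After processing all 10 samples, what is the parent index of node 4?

Parent of node 4: 3

1. q=(2,9) nearest=0 d=8 new=(2,5) → add node 1 parent=0 cost=4
2. q=(0,32) nearest=1 d=27 new=(0,9) → add node 2 parent=1 cost=8
3. q=(9,15) nearest=2 d=9 new=(4,13) → add node 3 parent=2 cost=12
4. q=(18,46) nearest=3 d=33 new=(8,17) → add node 4 parent=3 cost=16
5. q=(9,33) nearest=4 d=16 new=(9,21) → add node 5 parent=4 cost=20
6. q=(26,20) nearest=5 d=17 new=(13,20) → add node 6 parent=5 cost=24
7. q=(12,39) nearest=5 d=18 new=(12,25) → add node 7 parent=5 cost=24
8. q=(5,29) nearest=7 d=7 new=(8,29) → add node 8 parent=7 cost=28
9. q=(16,45) nearest=8 d=16 new=(12,33) → add node 9 parent=8 cost=32
10. q=(21,7) nearest=4 d=13 new=(12,13) → add node 10 parent=4 cost=20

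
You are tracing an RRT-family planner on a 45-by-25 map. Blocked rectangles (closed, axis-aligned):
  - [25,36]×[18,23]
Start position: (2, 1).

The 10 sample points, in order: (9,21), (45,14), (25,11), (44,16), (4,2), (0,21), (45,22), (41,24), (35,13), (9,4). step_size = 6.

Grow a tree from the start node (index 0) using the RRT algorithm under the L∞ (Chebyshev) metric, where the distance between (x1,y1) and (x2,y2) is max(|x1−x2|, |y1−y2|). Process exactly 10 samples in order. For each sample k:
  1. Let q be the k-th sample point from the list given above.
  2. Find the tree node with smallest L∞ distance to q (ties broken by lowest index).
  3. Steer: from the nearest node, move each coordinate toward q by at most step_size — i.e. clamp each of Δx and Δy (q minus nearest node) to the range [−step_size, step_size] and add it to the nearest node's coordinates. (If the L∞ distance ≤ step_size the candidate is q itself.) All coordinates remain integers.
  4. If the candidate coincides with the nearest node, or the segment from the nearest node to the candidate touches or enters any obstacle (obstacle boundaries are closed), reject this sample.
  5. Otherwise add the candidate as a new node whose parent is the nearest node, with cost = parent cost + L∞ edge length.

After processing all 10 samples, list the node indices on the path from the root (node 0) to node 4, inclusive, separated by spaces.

Path: 0 1 2 3 4

1. q=(9,21) nearest=0 d=20 new=(8,7) → add node 1 parent=0 cost=6
2. q=(45,14) nearest=1 d=37 new=(14,13) → add node 2 parent=1 cost=12
3. q=(25,11) nearest=2 d=11 new=(20,11) → add node 3 parent=2 cost=18
4. q=(44,16) nearest=3 d=24 new=(26,16) → add node 4 parent=3 cost=24
5. q=(4,2) nearest=0 d=2 new=(4,2) → add node 5 parent=0 cost=2
6. q=(0,21) nearest=1 d=14 new=(2,13) → add node 6 parent=1 cost=12
7. q=(45,22) nearest=4 d=19 new=(32,22) → blocked by [25,36]×[18,23], reject
8. q=(41,24) nearest=4 d=15 new=(32,22) → blocked by [25,36]×[18,23], reject
9. q=(35,13) nearest=4 d=9 new=(32,13) → add node 7 parent=4 cost=30
10. q=(9,4) nearest=1 d=3 new=(9,4) → add node 8 parent=1 cost=9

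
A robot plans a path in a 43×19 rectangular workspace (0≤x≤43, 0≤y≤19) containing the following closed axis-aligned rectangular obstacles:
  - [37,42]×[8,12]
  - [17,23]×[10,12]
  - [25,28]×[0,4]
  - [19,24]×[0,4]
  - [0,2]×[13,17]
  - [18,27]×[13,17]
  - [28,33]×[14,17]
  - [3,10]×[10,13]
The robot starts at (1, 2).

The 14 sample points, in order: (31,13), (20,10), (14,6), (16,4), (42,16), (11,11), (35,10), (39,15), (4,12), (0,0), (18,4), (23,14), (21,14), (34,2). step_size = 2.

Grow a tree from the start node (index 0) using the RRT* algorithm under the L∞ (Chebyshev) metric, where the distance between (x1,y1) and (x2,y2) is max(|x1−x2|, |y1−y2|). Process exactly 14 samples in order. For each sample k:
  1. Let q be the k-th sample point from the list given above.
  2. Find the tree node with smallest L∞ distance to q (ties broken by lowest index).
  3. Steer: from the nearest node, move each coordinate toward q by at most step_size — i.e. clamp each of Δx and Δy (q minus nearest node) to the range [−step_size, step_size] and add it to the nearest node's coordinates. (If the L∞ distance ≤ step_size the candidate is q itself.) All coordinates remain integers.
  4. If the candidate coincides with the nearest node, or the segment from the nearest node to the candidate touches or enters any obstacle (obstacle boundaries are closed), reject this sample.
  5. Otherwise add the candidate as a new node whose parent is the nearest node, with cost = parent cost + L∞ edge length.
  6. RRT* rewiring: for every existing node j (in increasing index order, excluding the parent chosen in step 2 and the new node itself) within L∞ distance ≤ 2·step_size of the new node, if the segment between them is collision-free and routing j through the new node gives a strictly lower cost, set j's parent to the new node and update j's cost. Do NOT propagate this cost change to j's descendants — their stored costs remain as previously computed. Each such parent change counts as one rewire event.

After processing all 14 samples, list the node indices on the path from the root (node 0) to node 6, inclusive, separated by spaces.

Path: 0 1 2 3 6

1. q=(31,13) nearest=0 d=30 new=(3,4) → add node 1 parent=0 cost=2
2. q=(20,10) nearest=1 d=17 new=(5,6) → add node 2 parent=1 cost=4
3. q=(14,6) nearest=2 d=9 new=(7,6) → add node 3 parent=2 cost=6
4. q=(16,4) nearest=3 d=9 new=(9,4) → add node 4 parent=3 cost=8
5. q=(42,16) nearest=4 d=33 new=(11,6) → add node 5 parent=4 cost=10
6. q=(11,11) nearest=3 d=5 new=(9,8) → add node 6 parent=3 cost=8
7. q=(35,10) nearest=5 d=24 new=(13,8) → add node 7 parent=5 cost=12
8. q=(39,15) nearest=7 d=26 new=(15,10) → add node 8 parent=7 cost=14
9. q=(4,12) nearest=6 d=5 new=(7,10) → blocked by [3,10]×[10,13], reject
10. q=(0,0) nearest=0 d=2 new=(0,0) → add node 9 parent=0 cost=2
11. q=(18,4) nearest=7 d=5 new=(15,6) → add node 10 parent=7 cost=14
12. q=(23,14) nearest=8 d=8 new=(17,12) → blocked by [17,23]×[10,12], reject
13. q=(21,14) nearest=8 d=6 new=(17,12) → blocked by [17,23]×[10,12], reject
14. q=(34,2) nearest=8 d=19 new=(17,8) → add node 11 parent=8 cost=16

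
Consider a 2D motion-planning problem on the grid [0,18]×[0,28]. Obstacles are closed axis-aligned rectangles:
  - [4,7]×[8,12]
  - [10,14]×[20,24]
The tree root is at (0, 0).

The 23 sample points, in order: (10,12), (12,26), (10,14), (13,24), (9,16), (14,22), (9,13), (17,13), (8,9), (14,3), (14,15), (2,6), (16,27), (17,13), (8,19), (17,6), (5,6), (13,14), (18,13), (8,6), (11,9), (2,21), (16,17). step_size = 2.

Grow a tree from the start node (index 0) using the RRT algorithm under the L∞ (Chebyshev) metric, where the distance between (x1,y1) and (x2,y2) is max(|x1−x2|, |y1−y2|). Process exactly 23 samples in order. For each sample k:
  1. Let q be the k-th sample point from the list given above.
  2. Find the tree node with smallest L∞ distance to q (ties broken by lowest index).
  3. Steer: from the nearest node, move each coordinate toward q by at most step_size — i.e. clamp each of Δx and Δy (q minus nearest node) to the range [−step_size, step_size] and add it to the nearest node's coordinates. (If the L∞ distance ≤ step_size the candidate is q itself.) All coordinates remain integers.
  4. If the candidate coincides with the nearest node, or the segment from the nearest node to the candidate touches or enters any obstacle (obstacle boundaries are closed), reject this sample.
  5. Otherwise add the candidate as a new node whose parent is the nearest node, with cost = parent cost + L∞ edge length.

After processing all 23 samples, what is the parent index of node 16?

1. q=(10,12) nearest=0 d=12 new=(2,2) → add node 1 parent=0 cost=2
2. q=(12,26) nearest=1 d=24 new=(4,4) → add node 2 parent=1 cost=4
3. q=(10,14) nearest=2 d=10 new=(6,6) → add node 3 parent=2 cost=6
4. q=(13,24) nearest=3 d=18 new=(8,8) → add node 4 parent=3 cost=8
5. q=(9,16) nearest=4 d=8 new=(9,10) → add node 5 parent=4 cost=10
6. q=(14,22) nearest=5 d=12 new=(11,12) → add node 6 parent=5 cost=12
7. q=(9,13) nearest=6 d=2 new=(9,13) → add node 7 parent=6 cost=14
8. q=(17,13) nearest=6 d=6 new=(13,13) → add node 8 parent=6 cost=14
9. q=(8,9) nearest=4 d=1 new=(8,9) → add node 9 parent=4 cost=9
10. q=(14,3) nearest=4 d=6 new=(10,6) → add node 10 parent=4 cost=10
11. q=(14,15) nearest=8 d=2 new=(14,15) → add node 11 parent=8 cost=16
12. q=(2,6) nearest=2 d=2 new=(2,6) → add node 12 parent=2 cost=6
13. q=(16,27) nearest=11 d=12 new=(16,17) → add node 13 parent=11 cost=18
14. q=(17,13) nearest=11 d=3 new=(16,13) → add node 14 parent=11 cost=18
15. q=(8,19) nearest=7 d=6 new=(8,15) → add node 15 parent=7 cost=16
16. q=(17,6) nearest=6 d=6 new=(13,10) → add node 16 parent=6 cost=14
17. q=(5,6) nearest=3 d=1 new=(5,6) → add node 17 parent=3 cost=7
18. q=(13,14) nearest=8 d=1 new=(13,14) → add node 18 parent=8 cost=15
19. q=(18,13) nearest=14 d=2 new=(18,13) → add node 19 parent=14 cost=20
20. q=(8,6) nearest=3 d=2 new=(8,6) → add node 20 parent=3 cost=8
21. q=(11,9) nearest=5 d=2 new=(11,9) → add node 21 parent=5 cost=12
22. q=(2,21) nearest=15 d=6 new=(6,17) → add node 22 parent=15 cost=18
23. q=(16,17) nearest=13 d=0 → coincident, reject

Parent of node 16: 6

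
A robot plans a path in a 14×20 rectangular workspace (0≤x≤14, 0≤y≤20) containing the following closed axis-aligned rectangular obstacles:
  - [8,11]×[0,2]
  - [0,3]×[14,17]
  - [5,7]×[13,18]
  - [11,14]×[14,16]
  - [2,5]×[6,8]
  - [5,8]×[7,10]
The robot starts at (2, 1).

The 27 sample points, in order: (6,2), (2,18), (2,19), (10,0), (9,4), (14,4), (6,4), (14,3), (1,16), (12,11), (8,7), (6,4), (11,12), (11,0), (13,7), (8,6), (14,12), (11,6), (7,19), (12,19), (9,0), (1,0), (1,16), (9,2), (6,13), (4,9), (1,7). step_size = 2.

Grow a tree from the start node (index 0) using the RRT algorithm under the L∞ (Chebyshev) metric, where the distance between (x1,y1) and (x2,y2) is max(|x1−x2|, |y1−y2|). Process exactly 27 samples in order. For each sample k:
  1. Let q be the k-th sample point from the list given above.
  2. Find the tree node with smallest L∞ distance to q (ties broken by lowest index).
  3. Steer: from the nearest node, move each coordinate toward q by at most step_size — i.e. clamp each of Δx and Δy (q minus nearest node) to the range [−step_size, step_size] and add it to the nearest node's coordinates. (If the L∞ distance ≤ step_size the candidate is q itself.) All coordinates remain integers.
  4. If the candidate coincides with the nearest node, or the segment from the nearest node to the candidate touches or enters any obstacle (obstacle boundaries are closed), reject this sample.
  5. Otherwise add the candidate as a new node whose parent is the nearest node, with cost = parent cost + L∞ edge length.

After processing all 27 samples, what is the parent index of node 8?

Parent of node 8: 7

1. q=(6,2) nearest=0 d=4 new=(4,2) → add node 1 parent=0 cost=2
2. q=(2,18) nearest=1 d=16 new=(2,4) → add node 2 parent=1 cost=4
3. q=(2,19) nearest=2 d=15 new=(2,6) → blocked by [2,5]×[6,8], reject
4. q=(10,0) nearest=1 d=6 new=(6,0) → add node 3 parent=1 cost=4
5. q=(9,4) nearest=3 d=4 new=(8,2) → blocked by [8,11]×[0,2], reject
6. q=(14,4) nearest=3 d=8 new=(8,2) → blocked by [8,11]×[0,2], reject
7. q=(6,4) nearest=1 d=2 new=(6,4) → add node 4 parent=1 cost=4
8. q=(14,3) nearest=3 d=8 new=(8,2) → blocked by [8,11]×[0,2], reject
9. q=(1,16) nearest=2 d=12 new=(1,6) → add node 5 parent=2 cost=6
10. q=(12,11) nearest=4 d=7 new=(8,6) → add node 6 parent=4 cost=6
11. q=(8,7) nearest=6 d=1 new=(8,7) → blocked by [5,8]×[7,10], reject
12. q=(6,4) nearest=4 d=0 → coincident, reject
13. q=(11,12) nearest=6 d=6 new=(10,8) → add node 7 parent=6 cost=8
14. q=(11,0) nearest=3 d=5 new=(8,0) → blocked by [8,11]×[0,2], reject
15. q=(13,7) nearest=7 d=3 new=(12,7) → add node 8 parent=7 cost=10
16. q=(8,6) nearest=6 d=0 → coincident, reject
17. q=(14,12) nearest=7 d=4 new=(12,10) → add node 9 parent=7 cost=10
18. q=(11,6) nearest=8 d=1 new=(11,6) → add node 10 parent=8 cost=11
19. q=(7,19) nearest=9 d=9 new=(10,12) → add node 11 parent=9 cost=12
20. q=(12,19) nearest=11 d=7 new=(12,14) → blocked by [11,14]×[14,16], reject
21. q=(9,0) nearest=3 d=3 new=(8,0) → blocked by [8,11]×[0,2], reject
22. q=(1,0) nearest=0 d=1 new=(1,0) → add node 12 parent=0 cost=1
23. q=(1,16) nearest=7 d=9 new=(8,10) → blocked by [5,8]×[7,10], reject
24. q=(9,2) nearest=3 d=3 new=(8,2) → blocked by [8,11]×[0,2], reject
25. q=(6,13) nearest=11 d=4 new=(8,13) → add node 13 parent=11 cost=14
26. q=(4,9) nearest=5 d=3 new=(3,8) → blocked by [2,5]×[6,8], reject
27. q=(1,7) nearest=5 d=1 new=(1,7) → add node 14 parent=5 cost=7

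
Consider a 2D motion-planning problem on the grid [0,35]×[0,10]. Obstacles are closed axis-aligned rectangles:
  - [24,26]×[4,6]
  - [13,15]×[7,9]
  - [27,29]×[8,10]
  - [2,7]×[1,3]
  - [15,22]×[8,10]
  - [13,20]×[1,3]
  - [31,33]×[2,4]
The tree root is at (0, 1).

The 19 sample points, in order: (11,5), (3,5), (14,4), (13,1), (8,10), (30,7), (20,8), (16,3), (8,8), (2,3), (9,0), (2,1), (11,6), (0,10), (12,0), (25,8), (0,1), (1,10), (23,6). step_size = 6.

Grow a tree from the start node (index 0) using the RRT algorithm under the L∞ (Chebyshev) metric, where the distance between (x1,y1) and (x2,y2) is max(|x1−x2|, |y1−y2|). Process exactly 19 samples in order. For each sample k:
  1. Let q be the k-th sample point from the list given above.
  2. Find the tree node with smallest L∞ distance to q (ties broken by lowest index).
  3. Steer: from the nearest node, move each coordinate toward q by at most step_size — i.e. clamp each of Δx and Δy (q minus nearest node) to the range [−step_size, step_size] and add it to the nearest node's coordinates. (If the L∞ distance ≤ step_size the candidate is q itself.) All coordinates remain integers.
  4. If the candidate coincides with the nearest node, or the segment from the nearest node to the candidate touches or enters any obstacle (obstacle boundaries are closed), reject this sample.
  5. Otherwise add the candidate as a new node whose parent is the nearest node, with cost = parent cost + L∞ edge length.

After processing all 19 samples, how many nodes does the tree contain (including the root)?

1. q=(11,5) nearest=0 d=11 new=(6,5) → blocked by [2,7]×[1,3], reject
2. q=(3,5) nearest=0 d=4 new=(3,5) → add node 1 parent=0 cost=4
3. q=(14,4) nearest=1 d=11 new=(9,4) → add node 2 parent=1 cost=10
4. q=(13,1) nearest=2 d=4 new=(13,1) → blocked by [13,20]×[1,3], reject
5. q=(8,10) nearest=1 d=5 new=(8,10) → add node 3 parent=1 cost=9
6. q=(30,7) nearest=2 d=21 new=(15,7) → blocked by [13,15]×[7,9], reject
7. q=(20,8) nearest=2 d=11 new=(15,8) → blocked by [13,15]×[7,9], reject
8. q=(16,3) nearest=2 d=7 new=(15,3) → blocked by [13,20]×[1,3], reject
9. q=(8,8) nearest=3 d=2 new=(8,8) → add node 4 parent=3 cost=11
10. q=(2,3) nearest=0 d=2 new=(2,3) → blocked by [2,7]×[1,3], reject
11. q=(9,0) nearest=2 d=4 new=(9,0) → add node 5 parent=2 cost=14
12. q=(2,1) nearest=0 d=2 new=(2,1) → blocked by [2,7]×[1,3], reject
13. q=(11,6) nearest=2 d=2 new=(11,6) → add node 6 parent=2 cost=12
14. q=(0,10) nearest=1 d=5 new=(0,10) → add node 7 parent=1 cost=9
15. q=(12,0) nearest=5 d=3 new=(12,0) → add node 8 parent=5 cost=17
16. q=(25,8) nearest=8 d=13 new=(18,6) → blocked by [13,20]×[1,3], reject
17. q=(0,1) nearest=0 d=0 → coincident, reject
18. q=(1,10) nearest=7 d=1 new=(1,10) → add node 9 parent=7 cost=10
19. q=(23,6) nearest=8 d=11 new=(18,6) → blocked by [13,20]×[1,3], reject

Node count: 10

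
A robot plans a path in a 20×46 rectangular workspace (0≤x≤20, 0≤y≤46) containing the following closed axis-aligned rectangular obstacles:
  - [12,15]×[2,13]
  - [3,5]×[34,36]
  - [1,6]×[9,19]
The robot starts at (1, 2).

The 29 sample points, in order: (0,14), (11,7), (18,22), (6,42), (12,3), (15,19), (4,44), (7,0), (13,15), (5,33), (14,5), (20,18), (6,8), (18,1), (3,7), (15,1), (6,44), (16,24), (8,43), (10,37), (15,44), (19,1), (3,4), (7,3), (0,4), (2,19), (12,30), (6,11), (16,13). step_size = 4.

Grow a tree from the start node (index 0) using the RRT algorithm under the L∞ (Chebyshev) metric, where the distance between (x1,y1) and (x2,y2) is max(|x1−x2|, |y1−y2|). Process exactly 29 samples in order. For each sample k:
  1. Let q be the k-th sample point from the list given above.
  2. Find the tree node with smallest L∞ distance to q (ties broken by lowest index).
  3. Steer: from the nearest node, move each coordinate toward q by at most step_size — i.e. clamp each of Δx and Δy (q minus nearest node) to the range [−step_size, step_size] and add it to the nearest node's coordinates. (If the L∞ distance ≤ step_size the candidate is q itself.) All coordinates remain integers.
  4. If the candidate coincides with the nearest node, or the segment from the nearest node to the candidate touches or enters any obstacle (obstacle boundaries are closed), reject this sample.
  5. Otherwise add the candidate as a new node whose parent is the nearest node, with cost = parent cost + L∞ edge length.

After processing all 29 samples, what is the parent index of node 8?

1. q=(0,14) nearest=0 d=12 new=(0,6) → add node 1 parent=0 cost=4
2. q=(11,7) nearest=0 d=10 new=(5,6) → add node 2 parent=0 cost=4
3. q=(18,22) nearest=2 d=16 new=(9,10) → add node 3 parent=2 cost=8
4. q=(6,42) nearest=3 d=32 new=(6,14) → blocked by [1,6]×[9,19], reject
5. q=(12,3) nearest=2 d=7 new=(9,3) → add node 4 parent=2 cost=8
6. q=(15,19) nearest=3 d=9 new=(13,14) → blocked by [12,15]×[2,13], reject
7. q=(4,44) nearest=3 d=34 new=(5,14) → blocked by [1,6]×[9,19], reject
8. q=(7,0) nearest=4 d=3 new=(7,0) → add node 5 parent=4 cost=11
9. q=(13,15) nearest=3 d=5 new=(13,14) → blocked by [12,15]×[2,13], reject
10. q=(5,33) nearest=3 d=23 new=(5,14) → blocked by [1,6]×[9,19], reject
11. q=(14,5) nearest=3 d=5 new=(13,6) → blocked by [12,15]×[2,13], reject
12. q=(20,18) nearest=3 d=11 new=(13,14) → blocked by [12,15]×[2,13], reject
13. q=(6,8) nearest=2 d=2 new=(6,8) → add node 6 parent=2 cost=6
14. q=(18,1) nearest=3 d=9 new=(13,6) → blocked by [12,15]×[2,13], reject
15. q=(3,7) nearest=2 d=2 new=(3,7) → add node 7 parent=2 cost=6
16. q=(15,1) nearest=4 d=6 new=(13,1) → add node 8 parent=4 cost=12
17. q=(6,44) nearest=3 d=34 new=(6,14) → blocked by [1,6]×[9,19], reject
18. q=(16,24) nearest=3 d=14 new=(13,14) → blocked by [12,15]×[2,13], reject
19. q=(8,43) nearest=3 d=33 new=(8,14) → add node 9 parent=3 cost=12
20. q=(10,37) nearest=9 d=23 new=(10,18) → add node 10 parent=9 cost=16
21. q=(15,44) nearest=10 d=26 new=(14,22) → add node 11 parent=10 cost=20
22. q=(19,1) nearest=8 d=6 new=(17,1) → add node 12 parent=8 cost=16
23. q=(3,4) nearest=0 d=2 new=(3,4) → add node 13 parent=0 cost=2
24. q=(7,3) nearest=4 d=2 new=(7,3) → add node 14 parent=4 cost=10
25. q=(0,4) nearest=0 d=2 new=(0,4) → add node 15 parent=0 cost=2
26. q=(2,19) nearest=9 d=6 new=(4,18) → blocked by [1,6]×[9,19], reject
27. q=(12,30) nearest=11 d=8 new=(12,26) → add node 16 parent=11 cost=24
28. q=(6,11) nearest=3 d=3 new=(6,11) → blocked by [1,6]×[9,19], reject
29. q=(16,13) nearest=10 d=6 new=(14,14) → add node 17 parent=10 cost=20

Parent of node 8: 4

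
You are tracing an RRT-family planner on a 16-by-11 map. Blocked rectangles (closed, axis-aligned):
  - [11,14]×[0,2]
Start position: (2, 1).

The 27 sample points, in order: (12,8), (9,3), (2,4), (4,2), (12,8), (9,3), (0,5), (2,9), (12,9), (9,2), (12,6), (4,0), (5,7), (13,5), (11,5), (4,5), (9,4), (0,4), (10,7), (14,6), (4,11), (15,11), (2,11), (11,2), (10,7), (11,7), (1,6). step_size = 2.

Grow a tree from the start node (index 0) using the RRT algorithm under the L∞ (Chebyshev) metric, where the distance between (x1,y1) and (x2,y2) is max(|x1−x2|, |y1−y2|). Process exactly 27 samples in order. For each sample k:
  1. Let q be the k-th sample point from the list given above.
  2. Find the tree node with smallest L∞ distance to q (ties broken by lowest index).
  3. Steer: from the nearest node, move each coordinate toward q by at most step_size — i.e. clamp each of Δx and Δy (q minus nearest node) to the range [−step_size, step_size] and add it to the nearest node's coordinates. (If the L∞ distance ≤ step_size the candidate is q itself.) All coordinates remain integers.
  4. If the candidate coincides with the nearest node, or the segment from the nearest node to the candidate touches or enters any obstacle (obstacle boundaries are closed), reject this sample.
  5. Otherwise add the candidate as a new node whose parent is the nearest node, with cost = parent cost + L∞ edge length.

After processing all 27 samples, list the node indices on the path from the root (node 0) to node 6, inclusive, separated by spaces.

Path: 0 1 2 5 6

1. q=(12,8) nearest=0 d=10 new=(4,3) → add node 1 parent=0 cost=2
2. q=(9,3) nearest=1 d=5 new=(6,3) → add node 2 parent=1 cost=4
3. q=(2,4) nearest=1 d=2 new=(2,4) → add node 3 parent=1 cost=4
4. q=(4,2) nearest=1 d=1 new=(4,2) → add node 4 parent=1 cost=3
5. q=(12,8) nearest=2 d=6 new=(8,5) → add node 5 parent=2 cost=6
6. q=(9,3) nearest=5 d=2 new=(9,3) → add node 6 parent=5 cost=8
7. q=(0,5) nearest=3 d=2 new=(0,5) → add node 7 parent=3 cost=6
8. q=(2,9) nearest=7 d=4 new=(2,7) → add node 8 parent=7 cost=8
9. q=(12,9) nearest=5 d=4 new=(10,7) → add node 9 parent=5 cost=8
10. q=(9,2) nearest=6 d=1 new=(9,2) → add node 10 parent=6 cost=9
11. q=(12,6) nearest=9 d=2 new=(12,6) → add node 11 parent=9 cost=10
12. q=(4,0) nearest=0 d=2 new=(4,0) → add node 12 parent=0 cost=2
13. q=(5,7) nearest=3 d=3 new=(4,6) → add node 13 parent=3 cost=6
14. q=(13,5) nearest=11 d=1 new=(13,5) → add node 14 parent=11 cost=11
15. q=(11,5) nearest=11 d=1 new=(11,5) → add node 15 parent=11 cost=11
16. q=(4,5) nearest=13 d=1 new=(4,5) → add node 16 parent=13 cost=7
17. q=(9,4) nearest=5 d=1 new=(9,4) → add node 17 parent=5 cost=7
18. q=(0,4) nearest=7 d=1 new=(0,4) → add node 18 parent=7 cost=7
19. q=(10,7) nearest=9 d=0 → coincident, reject
20. q=(14,6) nearest=14 d=1 new=(14,6) → add node 19 parent=14 cost=12
21. q=(4,11) nearest=8 d=4 new=(4,9) → add node 20 parent=8 cost=10
22. q=(15,11) nearest=9 d=5 new=(12,9) → add node 21 parent=9 cost=10
23. q=(2,11) nearest=20 d=2 new=(2,11) → add node 22 parent=20 cost=12
24. q=(11,2) nearest=6 d=2 new=(11,2) → blocked by [11,14]×[0,2], reject
25. q=(10,7) nearest=9 d=0 → coincident, reject
26. q=(11,7) nearest=9 d=1 new=(11,7) → add node 23 parent=9 cost=9
27. q=(1,6) nearest=7 d=1 new=(1,6) → add node 24 parent=7 cost=7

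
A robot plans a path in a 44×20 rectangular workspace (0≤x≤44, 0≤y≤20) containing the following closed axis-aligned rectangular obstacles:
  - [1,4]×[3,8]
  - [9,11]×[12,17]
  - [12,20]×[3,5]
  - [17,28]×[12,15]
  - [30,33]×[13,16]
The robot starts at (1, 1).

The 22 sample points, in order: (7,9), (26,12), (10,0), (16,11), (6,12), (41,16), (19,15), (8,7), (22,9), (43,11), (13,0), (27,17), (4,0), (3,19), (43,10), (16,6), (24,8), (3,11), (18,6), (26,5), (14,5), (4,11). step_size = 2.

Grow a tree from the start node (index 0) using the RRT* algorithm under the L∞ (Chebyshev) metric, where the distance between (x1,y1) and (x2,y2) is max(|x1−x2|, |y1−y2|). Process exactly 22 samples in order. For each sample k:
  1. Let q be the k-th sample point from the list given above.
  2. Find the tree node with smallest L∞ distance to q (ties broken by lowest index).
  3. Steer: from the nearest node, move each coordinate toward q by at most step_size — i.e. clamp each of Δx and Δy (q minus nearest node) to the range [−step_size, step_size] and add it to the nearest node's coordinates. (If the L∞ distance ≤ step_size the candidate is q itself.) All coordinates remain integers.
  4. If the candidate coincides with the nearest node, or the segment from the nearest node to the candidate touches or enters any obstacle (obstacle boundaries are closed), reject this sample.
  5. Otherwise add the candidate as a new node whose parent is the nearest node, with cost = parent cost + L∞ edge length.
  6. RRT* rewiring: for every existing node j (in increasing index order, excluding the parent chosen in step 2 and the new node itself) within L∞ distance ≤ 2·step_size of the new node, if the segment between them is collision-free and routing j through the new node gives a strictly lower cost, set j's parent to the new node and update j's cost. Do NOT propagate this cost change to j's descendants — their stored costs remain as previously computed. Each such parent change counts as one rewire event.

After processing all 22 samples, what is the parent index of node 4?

1. q=(7,9) nearest=0 d=8 new=(3,3) → blocked by [1,4]×[3,8], reject
2. q=(26,12) nearest=0 d=25 new=(3,3) → blocked by [1,4]×[3,8], reject
3. q=(10,0) nearest=0 d=9 new=(3,0) → add node 1 parent=0 cost=2
4. q=(16,11) nearest=1 d=13 new=(5,2) → add node 2 parent=1 cost=4
5. q=(6,12) nearest=2 d=10 new=(6,4) → add node 3 parent=2 cost=6
6. q=(41,16) nearest=3 d=35 new=(8,6) → add node 4 parent=3 cost=8
7. q=(19,15) nearest=4 d=11 new=(10,8) → add node 5 parent=4 cost=10
8. q=(8,7) nearest=4 d=1 new=(8,7) → add node 6 parent=4 cost=9
9. q=(22,9) nearest=5 d=12 new=(12,9) → add node 7 parent=5 cost=12
10. q=(43,11) nearest=7 d=31 new=(14,11) → add node 8 parent=7 cost=14
11. q=(13,0) nearest=4 d=6 new=(10,4) → add node 9 parent=4 cost=10
12. q=(27,17) nearest=8 d=13 new=(16,13) → add node 10 parent=8 cost=16
13. q=(4,0) nearest=1 d=1 new=(4,0) → add node 11 parent=1 cost=3
14. q=(3,19) nearest=7 d=10 new=(10,11) → add node 12 parent=7 cost=14
15. q=(43,10) nearest=10 d=27 new=(18,11) → blocked by [17,28]×[12,15], reject
16. q=(16,6) nearest=7 d=4 new=(14,7) → add node 13 parent=7 cost=14
17. q=(24,8) nearest=10 d=8 new=(18,11) → blocked by [17,28]×[12,15], reject
18. q=(3,11) nearest=4 d=5 new=(6,8) → add node 14 parent=4 cost=10
19. q=(18,6) nearest=13 d=4 new=(16,6) → add node 15 parent=13 cost=16
20. q=(26,5) nearest=10 d=10 new=(18,11) → blocked by [17,28]×[12,15], reject
21. q=(14,5) nearest=13 d=2 new=(14,5) → blocked by [12,20]×[3,5], reject
22. q=(4,11) nearest=14 d=3 new=(4,10) → add node 16 parent=14 cost=12

Parent of node 4: 3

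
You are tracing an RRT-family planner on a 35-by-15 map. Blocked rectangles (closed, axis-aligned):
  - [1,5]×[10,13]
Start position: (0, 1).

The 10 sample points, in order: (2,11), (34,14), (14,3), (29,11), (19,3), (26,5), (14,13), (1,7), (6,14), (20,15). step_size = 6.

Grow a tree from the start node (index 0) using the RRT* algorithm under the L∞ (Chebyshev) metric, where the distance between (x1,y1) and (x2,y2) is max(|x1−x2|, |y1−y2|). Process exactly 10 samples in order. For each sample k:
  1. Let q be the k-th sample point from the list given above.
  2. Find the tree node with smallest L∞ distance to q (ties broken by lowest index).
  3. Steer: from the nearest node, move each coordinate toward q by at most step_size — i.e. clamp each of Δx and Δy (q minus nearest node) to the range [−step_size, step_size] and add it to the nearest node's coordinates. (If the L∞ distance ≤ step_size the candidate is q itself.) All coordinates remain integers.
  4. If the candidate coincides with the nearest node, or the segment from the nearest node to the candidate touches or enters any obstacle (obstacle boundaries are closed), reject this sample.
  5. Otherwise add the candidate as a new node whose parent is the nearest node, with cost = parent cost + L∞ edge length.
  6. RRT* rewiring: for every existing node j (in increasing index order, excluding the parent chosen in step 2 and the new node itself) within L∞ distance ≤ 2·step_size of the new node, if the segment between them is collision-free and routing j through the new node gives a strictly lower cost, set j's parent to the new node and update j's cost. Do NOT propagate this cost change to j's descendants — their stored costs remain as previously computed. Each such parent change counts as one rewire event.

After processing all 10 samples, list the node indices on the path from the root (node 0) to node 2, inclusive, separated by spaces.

Path: 0 1 2

1. q=(2,11) nearest=0 d=10 new=(2,7) → add node 1 parent=0 cost=6
2. q=(34,14) nearest=1 d=32 new=(8,13) → blocked by [1,5]×[10,13], reject
3. q=(14,3) nearest=1 d=12 new=(8,3) → add node 2 parent=1 cost=12
4. q=(29,11) nearest=2 d=21 new=(14,9) → add node 3 parent=2 cost=18
5. q=(19,3) nearest=3 d=6 new=(19,3) → add node 4 parent=3 cost=24
6. q=(26,5) nearest=4 d=7 new=(25,5) → add node 5 parent=4 cost=30
7. q=(14,13) nearest=3 d=4 new=(14,13) → add node 6 parent=3 cost=22
8. q=(1,7) nearest=1 d=1 new=(1,7) → add node 7 parent=1 cost=7
9. q=(6,14) nearest=1 d=7 new=(6,13) → blocked by [1,5]×[10,13], reject
10. q=(20,15) nearest=3 d=6 new=(20,15) → add node 8 parent=3 cost=24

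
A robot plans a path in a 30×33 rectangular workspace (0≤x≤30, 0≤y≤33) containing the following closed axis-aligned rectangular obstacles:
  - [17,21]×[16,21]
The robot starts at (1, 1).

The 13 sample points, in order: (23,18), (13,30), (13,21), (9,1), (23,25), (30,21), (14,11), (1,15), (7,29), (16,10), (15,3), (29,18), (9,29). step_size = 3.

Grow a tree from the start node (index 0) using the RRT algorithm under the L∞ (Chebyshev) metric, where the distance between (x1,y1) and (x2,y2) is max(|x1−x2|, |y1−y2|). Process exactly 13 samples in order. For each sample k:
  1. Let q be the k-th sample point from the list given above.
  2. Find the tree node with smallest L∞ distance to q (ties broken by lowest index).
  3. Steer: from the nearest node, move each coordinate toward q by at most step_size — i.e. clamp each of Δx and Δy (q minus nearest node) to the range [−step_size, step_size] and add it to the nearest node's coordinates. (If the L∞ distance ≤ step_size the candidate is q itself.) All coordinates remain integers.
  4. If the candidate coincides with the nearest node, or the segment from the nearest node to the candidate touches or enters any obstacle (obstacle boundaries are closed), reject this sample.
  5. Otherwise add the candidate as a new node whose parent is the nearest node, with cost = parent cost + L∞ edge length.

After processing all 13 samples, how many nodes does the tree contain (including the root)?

Node count: 13

1. q=(23,18) nearest=0 d=22 new=(4,4) → add node 1 parent=0 cost=3
2. q=(13,30) nearest=1 d=26 new=(7,7) → add node 2 parent=1 cost=6
3. q=(13,21) nearest=2 d=14 new=(10,10) → add node 3 parent=2 cost=9
4. q=(9,1) nearest=1 d=5 new=(7,1) → add node 4 parent=1 cost=6
5. q=(23,25) nearest=3 d=15 new=(13,13) → add node 5 parent=3 cost=12
6. q=(30,21) nearest=5 d=17 new=(16,16) → add node 6 parent=5 cost=15
7. q=(14,11) nearest=5 d=2 new=(14,11) → add node 7 parent=5 cost=14
8. q=(1,15) nearest=2 d=8 new=(4,10) → add node 8 parent=2 cost=9
9. q=(7,29) nearest=6 d=13 new=(13,19) → add node 9 parent=6 cost=18
10. q=(16,10) nearest=7 d=2 new=(16,10) → add node 10 parent=7 cost=16
11. q=(15,3) nearest=3 d=7 new=(13,7) → add node 11 parent=3 cost=12
12. q=(29,18) nearest=6 d=13 new=(19,18) → blocked by [17,21]×[16,21], reject
13. q=(9,29) nearest=9 d=10 new=(10,22) → add node 12 parent=9 cost=21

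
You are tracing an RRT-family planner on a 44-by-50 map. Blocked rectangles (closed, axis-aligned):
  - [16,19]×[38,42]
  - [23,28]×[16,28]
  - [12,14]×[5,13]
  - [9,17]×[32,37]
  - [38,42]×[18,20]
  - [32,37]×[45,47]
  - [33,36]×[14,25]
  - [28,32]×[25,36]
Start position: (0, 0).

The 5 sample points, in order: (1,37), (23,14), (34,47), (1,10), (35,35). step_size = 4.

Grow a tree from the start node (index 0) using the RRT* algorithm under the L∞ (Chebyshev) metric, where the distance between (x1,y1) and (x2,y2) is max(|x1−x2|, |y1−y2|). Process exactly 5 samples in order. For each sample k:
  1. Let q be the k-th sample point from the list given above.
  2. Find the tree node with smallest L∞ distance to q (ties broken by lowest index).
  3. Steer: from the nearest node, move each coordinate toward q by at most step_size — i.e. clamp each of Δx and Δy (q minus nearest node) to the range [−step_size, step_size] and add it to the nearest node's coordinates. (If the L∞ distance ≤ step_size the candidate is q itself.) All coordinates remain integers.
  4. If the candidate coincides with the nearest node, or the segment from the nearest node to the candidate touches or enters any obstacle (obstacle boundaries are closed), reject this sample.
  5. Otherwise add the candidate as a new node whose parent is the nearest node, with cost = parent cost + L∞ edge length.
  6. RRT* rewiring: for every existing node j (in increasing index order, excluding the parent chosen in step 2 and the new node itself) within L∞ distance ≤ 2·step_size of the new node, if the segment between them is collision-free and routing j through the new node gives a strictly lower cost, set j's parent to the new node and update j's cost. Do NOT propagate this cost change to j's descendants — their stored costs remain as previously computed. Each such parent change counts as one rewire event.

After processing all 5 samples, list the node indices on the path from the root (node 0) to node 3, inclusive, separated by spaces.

Path: 0 1 2 3

1. q=(1,37) nearest=0 d=37 new=(1,4) → add node 1 parent=0 cost=4
2. q=(23,14) nearest=1 d=22 new=(5,8) → add node 2 parent=1 cost=8
3. q=(34,47) nearest=2 d=39 new=(9,12) → add node 3 parent=2 cost=12
4. q=(1,10) nearest=2 d=4 new=(1,10) → add node 4 parent=2 cost=12
5. q=(35,35) nearest=3 d=26 new=(13,16) → add node 5 parent=3 cost=16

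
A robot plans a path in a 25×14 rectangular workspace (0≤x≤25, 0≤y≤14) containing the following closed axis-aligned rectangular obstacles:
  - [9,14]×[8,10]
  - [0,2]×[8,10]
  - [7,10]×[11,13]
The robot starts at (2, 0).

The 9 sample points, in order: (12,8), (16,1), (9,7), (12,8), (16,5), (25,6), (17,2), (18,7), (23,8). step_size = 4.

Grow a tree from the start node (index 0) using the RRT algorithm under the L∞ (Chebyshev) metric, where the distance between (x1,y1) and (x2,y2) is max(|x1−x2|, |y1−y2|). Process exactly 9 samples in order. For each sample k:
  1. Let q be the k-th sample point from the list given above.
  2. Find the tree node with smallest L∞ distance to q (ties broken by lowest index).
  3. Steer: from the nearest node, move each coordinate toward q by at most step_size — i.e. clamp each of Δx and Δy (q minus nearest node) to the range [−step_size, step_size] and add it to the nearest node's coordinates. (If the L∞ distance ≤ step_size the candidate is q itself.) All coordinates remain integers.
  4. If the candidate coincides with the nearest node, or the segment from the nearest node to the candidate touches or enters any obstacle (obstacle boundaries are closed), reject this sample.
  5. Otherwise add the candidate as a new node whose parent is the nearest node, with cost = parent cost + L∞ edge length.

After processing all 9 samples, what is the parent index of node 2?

Parent of node 2: 1

1. q=(12,8) nearest=0 d=10 new=(6,4) → add node 1 parent=0 cost=4
2. q=(16,1) nearest=1 d=10 new=(10,1) → add node 2 parent=1 cost=8
3. q=(9,7) nearest=1 d=3 new=(9,7) → add node 3 parent=1 cost=7
4. q=(12,8) nearest=3 d=3 new=(12,8) → blocked by [9,14]×[8,10], reject
5. q=(16,5) nearest=2 d=6 new=(14,5) → add node 4 parent=2 cost=12
6. q=(25,6) nearest=4 d=11 new=(18,6) → add node 5 parent=4 cost=16
7. q=(17,2) nearest=4 d=3 new=(17,2) → add node 6 parent=4 cost=15
8. q=(18,7) nearest=5 d=1 new=(18,7) → add node 7 parent=5 cost=17
9. q=(23,8) nearest=5 d=5 new=(22,8) → add node 8 parent=5 cost=20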